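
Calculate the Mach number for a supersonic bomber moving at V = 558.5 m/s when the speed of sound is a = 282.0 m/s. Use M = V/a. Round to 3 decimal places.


Step 1: M = V / a = 558.5 / 282.0
Step 2: M = 1.980

1.980


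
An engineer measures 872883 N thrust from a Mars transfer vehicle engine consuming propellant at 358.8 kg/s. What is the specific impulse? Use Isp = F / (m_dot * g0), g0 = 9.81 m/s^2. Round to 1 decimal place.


Step 1: m_dot * g0 = 358.8 * 9.81 = 3519.83
Step 2: Isp = 872883 / 3519.83 = 248.0 s

248.0


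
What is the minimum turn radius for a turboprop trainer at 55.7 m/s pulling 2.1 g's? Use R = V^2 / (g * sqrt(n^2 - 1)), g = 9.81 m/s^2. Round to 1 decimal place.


Step 1: V^2 = 55.7^2 = 3102.49
Step 2: n^2 - 1 = 2.1^2 - 1 = 3.41
Step 3: sqrt(3.41) = 1.846619
Step 4: R = 3102.49 / (9.81 * 1.846619) = 171.3 m

171.3


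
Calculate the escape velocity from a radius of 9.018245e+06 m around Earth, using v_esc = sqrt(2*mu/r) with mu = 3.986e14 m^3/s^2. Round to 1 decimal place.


Step 1: 2*mu/r = 2 * 3.986e14 / 9.018245e+06 = 88398574.2237
Step 2: v_esc = sqrt(88398574.2237) = 9402.1 m/s

9402.1


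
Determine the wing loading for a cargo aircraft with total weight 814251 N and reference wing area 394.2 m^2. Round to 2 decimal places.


Step 1: Wing loading = W / S = 814251 / 394.2
Step 2: Wing loading = 2065.58 N/m^2

2065.58


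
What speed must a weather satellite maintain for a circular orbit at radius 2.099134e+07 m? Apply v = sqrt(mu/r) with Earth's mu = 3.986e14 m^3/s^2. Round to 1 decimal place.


Step 1: mu / r = 3.986e14 / 2.099134e+07 = 18988782.9934
Step 2: v = sqrt(18988782.9934) = 4357.6 m/s

4357.6


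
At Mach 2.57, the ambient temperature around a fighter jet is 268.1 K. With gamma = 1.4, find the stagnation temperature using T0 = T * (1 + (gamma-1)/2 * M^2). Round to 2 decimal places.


Step 1: (gamma-1)/2 = 0.2
Step 2: M^2 = 6.6049
Step 3: 1 + 0.2 * 6.6049 = 2.32098
Step 4: T0 = 268.1 * 2.32098 = 622.25 K

622.25


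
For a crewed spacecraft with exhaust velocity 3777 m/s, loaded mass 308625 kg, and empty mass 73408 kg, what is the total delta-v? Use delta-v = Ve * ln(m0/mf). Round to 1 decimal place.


Step 1: Mass ratio m0/mf = 308625 / 73408 = 4.204242
Step 2: ln(4.204242) = 1.436094
Step 3: delta-v = 3777 * 1.436094 = 5424.1 m/s

5424.1


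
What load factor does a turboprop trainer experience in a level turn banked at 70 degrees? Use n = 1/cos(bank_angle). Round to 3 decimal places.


Step 1: Convert 70 degrees to radians = 1.22173
Step 2: cos(70 deg) = 0.34202
Step 3: n = 1 / 0.34202 = 2.924

2.924


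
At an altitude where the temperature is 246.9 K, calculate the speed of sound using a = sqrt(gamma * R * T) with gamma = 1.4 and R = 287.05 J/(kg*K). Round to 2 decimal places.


Step 1: gamma * R * T = 1.4 * 287.05 * 246.9 = 99221.703
Step 2: a = sqrt(99221.703) = 314.99 m/s

314.99


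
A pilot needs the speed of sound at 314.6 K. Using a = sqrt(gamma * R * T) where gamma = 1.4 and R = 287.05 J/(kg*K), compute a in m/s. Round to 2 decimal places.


Step 1: gamma * R * T = 1.4 * 287.05 * 314.6 = 126428.302
Step 2: a = sqrt(126428.302) = 355.57 m/s

355.57


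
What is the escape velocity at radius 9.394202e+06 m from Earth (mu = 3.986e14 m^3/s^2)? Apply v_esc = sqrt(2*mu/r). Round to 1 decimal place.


Step 1: 2*mu/r = 2 * 3.986e14 / 9.394202e+06 = 84860853.535
Step 2: v_esc = sqrt(84860853.535) = 9212.0 m/s

9212.0


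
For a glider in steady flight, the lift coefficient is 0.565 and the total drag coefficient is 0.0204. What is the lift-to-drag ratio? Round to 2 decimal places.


Step 1: L/D = CL / CD = 0.565 / 0.0204
Step 2: L/D = 27.70

27.70


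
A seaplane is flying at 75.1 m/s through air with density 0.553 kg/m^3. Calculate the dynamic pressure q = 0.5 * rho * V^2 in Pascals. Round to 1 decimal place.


Step 1: V^2 = 75.1^2 = 5640.01
Step 2: q = 0.5 * 0.553 * 5640.01
Step 3: q = 1559.5 Pa

1559.5


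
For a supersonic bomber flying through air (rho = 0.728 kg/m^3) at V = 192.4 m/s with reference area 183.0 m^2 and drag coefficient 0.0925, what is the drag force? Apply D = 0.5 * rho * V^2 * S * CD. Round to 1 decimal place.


Step 1: Dynamic pressure q = 0.5 * 0.728 * 192.4^2 = 13474.4646 Pa
Step 2: Drag D = q * S * CD = 13474.4646 * 183.0 * 0.0925
Step 3: D = 228089.0 N

228089.0


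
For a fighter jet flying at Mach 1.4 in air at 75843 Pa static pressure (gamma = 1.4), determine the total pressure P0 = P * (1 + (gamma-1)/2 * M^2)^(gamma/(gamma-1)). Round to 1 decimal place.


Step 1: (gamma-1)/2 * M^2 = 0.2 * 1.96 = 0.392
Step 2: 1 + 0.392 = 1.392
Step 3: Exponent gamma/(gamma-1) = 3.5
Step 4: P0 = 75843 * 1.392^3.5 = 241353.1 Pa

241353.1


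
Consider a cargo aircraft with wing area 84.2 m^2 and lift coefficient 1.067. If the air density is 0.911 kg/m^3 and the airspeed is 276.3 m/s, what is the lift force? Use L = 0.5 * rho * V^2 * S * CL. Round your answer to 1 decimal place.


Step 1: Calculate dynamic pressure q = 0.5 * 0.911 * 276.3^2 = 0.5 * 0.911 * 76341.69 = 34773.6398 Pa
Step 2: Multiply by wing area and lift coefficient: L = 34773.6398 * 84.2 * 1.067
Step 3: L = 2927940.4707 * 1.067 = 3124112.5 N

3124112.5


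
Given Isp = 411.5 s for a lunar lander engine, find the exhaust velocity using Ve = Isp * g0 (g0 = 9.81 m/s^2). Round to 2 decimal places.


Step 1: Ve = Isp * g0 = 411.5 * 9.81
Step 2: Ve = 4036.82 m/s

4036.82


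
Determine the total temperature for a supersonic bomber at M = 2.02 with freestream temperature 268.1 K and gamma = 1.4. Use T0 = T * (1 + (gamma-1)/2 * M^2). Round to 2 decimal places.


Step 1: (gamma-1)/2 = 0.2
Step 2: M^2 = 4.0804
Step 3: 1 + 0.2 * 4.0804 = 1.81608
Step 4: T0 = 268.1 * 1.81608 = 486.89 K

486.89


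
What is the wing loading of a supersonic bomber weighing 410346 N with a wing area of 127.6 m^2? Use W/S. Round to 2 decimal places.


Step 1: Wing loading = W / S = 410346 / 127.6
Step 2: Wing loading = 3215.88 N/m^2

3215.88


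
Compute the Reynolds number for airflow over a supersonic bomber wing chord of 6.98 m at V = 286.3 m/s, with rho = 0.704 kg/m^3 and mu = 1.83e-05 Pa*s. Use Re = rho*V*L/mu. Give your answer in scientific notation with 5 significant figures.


Step 1: Numerator = rho * V * L = 0.704 * 286.3 * 6.98 = 1406.855296
Step 2: Re = 1406.855296 / 1.83e-05
Step 3: Re = 7.6877e+07

7.6877e+07


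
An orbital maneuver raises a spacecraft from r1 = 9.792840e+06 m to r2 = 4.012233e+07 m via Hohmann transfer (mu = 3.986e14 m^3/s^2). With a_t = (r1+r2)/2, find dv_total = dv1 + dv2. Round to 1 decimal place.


Step 1: Transfer semi-major axis a_t = (9.792840e+06 + 4.012233e+07) / 2 = 2.495758e+07 m
Step 2: v1 (circular at r1) = sqrt(mu/r1) = 6379.91 m/s
Step 3: v_t1 = sqrt(mu*(2/r1 - 1/a_t)) = 8089.21 m/s
Step 4: dv1 = |8089.21 - 6379.91| = 1709.3 m/s
Step 5: v2 (circular at r2) = 3151.92 m/s, v_t2 = 1974.37 m/s
Step 6: dv2 = |3151.92 - 1974.37| = 1177.55 m/s
Step 7: Total delta-v = 1709.3 + 1177.55 = 2886.9 m/s

2886.9


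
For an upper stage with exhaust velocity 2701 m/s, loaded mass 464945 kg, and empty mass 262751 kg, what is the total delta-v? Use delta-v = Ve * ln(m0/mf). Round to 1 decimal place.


Step 1: Mass ratio m0/mf = 464945 / 262751 = 1.769527
Step 2: ln(1.769527) = 0.570712
Step 3: delta-v = 2701 * 0.570712 = 1541.5 m/s

1541.5


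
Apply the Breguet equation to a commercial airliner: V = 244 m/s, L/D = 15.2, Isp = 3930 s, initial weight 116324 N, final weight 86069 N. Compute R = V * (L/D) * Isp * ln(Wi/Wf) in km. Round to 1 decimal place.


Step 1: Coefficient = V * (L/D) * Isp = 244 * 15.2 * 3930 = 14575584.0 m
Step 2: Wi/Wf = 116324 / 86069 = 1.35152
Step 3: ln(1.35152) = 0.30123
Step 4: R = 14575584.0 * 0.30123 = 4390604.6 m = 4390.6 km

4390.6


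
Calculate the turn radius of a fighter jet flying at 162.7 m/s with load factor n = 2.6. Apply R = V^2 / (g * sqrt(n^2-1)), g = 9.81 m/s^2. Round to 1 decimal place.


Step 1: V^2 = 162.7^2 = 26471.29
Step 2: n^2 - 1 = 2.6^2 - 1 = 5.76
Step 3: sqrt(5.76) = 2.4
Step 4: R = 26471.29 / (9.81 * 2.4) = 1124.3 m

1124.3


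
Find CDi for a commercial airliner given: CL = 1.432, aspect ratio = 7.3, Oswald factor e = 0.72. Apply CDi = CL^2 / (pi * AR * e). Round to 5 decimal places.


Step 1: CL^2 = 1.432^2 = 2.050624
Step 2: pi * AR * e = 3.14159 * 7.3 * 0.72 = 16.512211
Step 3: CDi = 2.050624 / 16.512211 = 0.12419

0.12419


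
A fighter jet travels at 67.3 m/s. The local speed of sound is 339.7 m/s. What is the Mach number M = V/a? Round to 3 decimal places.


Step 1: M = V / a = 67.3 / 339.7
Step 2: M = 0.198

0.198


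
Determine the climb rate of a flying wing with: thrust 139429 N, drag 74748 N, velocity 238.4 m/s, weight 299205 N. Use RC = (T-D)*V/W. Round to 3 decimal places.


Step 1: Excess thrust = T - D = 139429 - 74748 = 64681 N
Step 2: Excess power = 64681 * 238.4 = 15419950.4 W
Step 3: RC = 15419950.4 / 299205 = 51.536 m/s

51.536


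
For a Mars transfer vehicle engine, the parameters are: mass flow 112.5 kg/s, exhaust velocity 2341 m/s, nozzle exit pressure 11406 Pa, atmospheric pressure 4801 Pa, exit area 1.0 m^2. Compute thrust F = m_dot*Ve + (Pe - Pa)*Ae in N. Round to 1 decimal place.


Step 1: Momentum thrust = m_dot * Ve = 112.5 * 2341 = 263362.5 N
Step 2: Pressure thrust = (Pe - Pa) * Ae = (11406 - 4801) * 1.0 = 6605.0 N
Step 3: Total thrust F = 263362.5 + 6605.0 = 269967.5 N

269967.5


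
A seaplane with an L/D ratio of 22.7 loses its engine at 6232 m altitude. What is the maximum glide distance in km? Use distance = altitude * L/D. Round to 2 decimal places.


Step 1: Glide distance = altitude * L/D = 6232 * 22.7 = 141466.4 m
Step 2: Convert to km: 141466.4 / 1000 = 141.47 km

141.47


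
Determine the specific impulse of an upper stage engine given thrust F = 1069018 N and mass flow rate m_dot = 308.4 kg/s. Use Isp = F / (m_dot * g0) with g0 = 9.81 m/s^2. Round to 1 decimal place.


Step 1: m_dot * g0 = 308.4 * 9.81 = 3025.4
Step 2: Isp = 1069018 / 3025.4 = 353.3 s

353.3


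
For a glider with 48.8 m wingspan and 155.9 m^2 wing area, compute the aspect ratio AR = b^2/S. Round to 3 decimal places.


Step 1: b^2 = 48.8^2 = 2381.44
Step 2: AR = 2381.44 / 155.9 = 15.275

15.275


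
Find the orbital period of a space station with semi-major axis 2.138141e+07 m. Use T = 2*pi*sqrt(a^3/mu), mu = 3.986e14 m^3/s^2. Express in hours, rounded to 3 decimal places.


Step 1: a^3 / mu = 9.774826e+21 / 3.986e14 = 2.452289e+07
Step 2: sqrt(2.452289e+07) = 4952.0596 s
Step 3: T = 2*pi * 4952.0596 = 31114.71 s
Step 4: T in hours = 31114.71 / 3600 = 8.643 hours

8.643


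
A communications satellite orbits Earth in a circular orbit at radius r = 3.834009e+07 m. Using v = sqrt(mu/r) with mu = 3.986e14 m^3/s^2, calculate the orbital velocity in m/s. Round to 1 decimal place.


Step 1: mu / r = 3.986e14 / 3.834009e+07 = 10396428.3861
Step 2: v = sqrt(10396428.3861) = 3224.3 m/s

3224.3


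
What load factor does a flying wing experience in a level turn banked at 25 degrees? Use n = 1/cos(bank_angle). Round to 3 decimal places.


Step 1: Convert 25 degrees to radians = 0.436332
Step 2: cos(25 deg) = 0.906308
Step 3: n = 1 / 0.906308 = 1.103

1.103


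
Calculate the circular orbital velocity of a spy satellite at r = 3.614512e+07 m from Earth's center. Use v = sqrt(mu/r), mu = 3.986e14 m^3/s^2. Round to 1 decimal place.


Step 1: mu / r = 3.986e14 / 3.614512e+07 = 11027768.0638
Step 2: v = sqrt(11027768.0638) = 3320.8 m/s

3320.8


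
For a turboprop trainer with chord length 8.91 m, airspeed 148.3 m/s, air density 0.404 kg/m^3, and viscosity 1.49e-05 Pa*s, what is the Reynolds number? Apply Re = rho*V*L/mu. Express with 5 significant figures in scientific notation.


Step 1: Numerator = rho * V * L = 0.404 * 148.3 * 8.91 = 533.826612
Step 2: Re = 533.826612 / 1.49e-05
Step 3: Re = 3.5827e+07

3.5827e+07


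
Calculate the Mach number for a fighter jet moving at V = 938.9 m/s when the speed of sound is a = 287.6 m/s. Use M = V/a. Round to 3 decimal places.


Step 1: M = V / a = 938.9 / 287.6
Step 2: M = 3.265

3.265


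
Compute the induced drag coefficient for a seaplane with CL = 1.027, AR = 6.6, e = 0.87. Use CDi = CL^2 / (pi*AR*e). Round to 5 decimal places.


Step 1: CL^2 = 1.027^2 = 1.054729
Step 2: pi * AR * e = 3.14159 * 6.6 * 0.87 = 18.039025
Step 3: CDi = 1.054729 / 18.039025 = 0.05847

0.05847


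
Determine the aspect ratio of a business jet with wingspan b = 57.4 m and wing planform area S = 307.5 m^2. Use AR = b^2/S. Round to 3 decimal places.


Step 1: b^2 = 57.4^2 = 3294.76
Step 2: AR = 3294.76 / 307.5 = 10.715

10.715


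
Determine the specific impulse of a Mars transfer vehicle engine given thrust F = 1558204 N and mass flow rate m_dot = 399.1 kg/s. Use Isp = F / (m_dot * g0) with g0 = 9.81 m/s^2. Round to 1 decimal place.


Step 1: m_dot * g0 = 399.1 * 9.81 = 3915.17
Step 2: Isp = 1558204 / 3915.17 = 398.0 s

398.0


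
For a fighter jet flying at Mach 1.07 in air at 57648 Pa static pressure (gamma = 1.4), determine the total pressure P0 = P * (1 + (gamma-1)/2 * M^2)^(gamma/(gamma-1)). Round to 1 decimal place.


Step 1: (gamma-1)/2 * M^2 = 0.2 * 1.1449 = 0.22898
Step 2: 1 + 0.22898 = 1.22898
Step 3: Exponent gamma/(gamma-1) = 3.5
Step 4: P0 = 57648 * 1.22898^3.5 = 118629.1 Pa

118629.1


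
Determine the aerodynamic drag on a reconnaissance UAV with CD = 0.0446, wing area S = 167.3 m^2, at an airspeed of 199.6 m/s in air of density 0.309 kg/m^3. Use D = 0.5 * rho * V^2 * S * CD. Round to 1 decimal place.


Step 1: Dynamic pressure q = 0.5 * 0.309 * 199.6^2 = 6155.3047 Pa
Step 2: Drag D = q * S * CD = 6155.3047 * 167.3 * 0.0446
Step 3: D = 45928.3 N

45928.3


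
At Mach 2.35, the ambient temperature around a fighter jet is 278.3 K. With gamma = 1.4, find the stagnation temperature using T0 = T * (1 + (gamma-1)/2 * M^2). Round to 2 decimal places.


Step 1: (gamma-1)/2 = 0.2
Step 2: M^2 = 5.5225
Step 3: 1 + 0.2 * 5.5225 = 2.1045
Step 4: T0 = 278.3 * 2.1045 = 585.68 K

585.68


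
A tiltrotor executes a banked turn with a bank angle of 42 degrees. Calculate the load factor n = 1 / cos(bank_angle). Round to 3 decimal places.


Step 1: Convert 42 degrees to radians = 0.733038
Step 2: cos(42 deg) = 0.743145
Step 3: n = 1 / 0.743145 = 1.346

1.346


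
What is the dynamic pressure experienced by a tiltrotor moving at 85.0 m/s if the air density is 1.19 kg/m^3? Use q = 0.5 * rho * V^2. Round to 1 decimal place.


Step 1: V^2 = 85.0^2 = 7225.0
Step 2: q = 0.5 * 1.19 * 7225.0
Step 3: q = 4298.9 Pa

4298.9


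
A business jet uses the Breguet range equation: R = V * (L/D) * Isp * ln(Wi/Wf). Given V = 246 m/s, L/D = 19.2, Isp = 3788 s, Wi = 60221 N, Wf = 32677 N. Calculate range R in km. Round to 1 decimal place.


Step 1: Coefficient = V * (L/D) * Isp = 246 * 19.2 * 3788 = 17891481.6 m
Step 2: Wi/Wf = 60221 / 32677 = 1.842917
Step 3: ln(1.842917) = 0.61135
Step 4: R = 17891481.6 * 0.61135 = 10937951.2 m = 10938.0 km

10938.0


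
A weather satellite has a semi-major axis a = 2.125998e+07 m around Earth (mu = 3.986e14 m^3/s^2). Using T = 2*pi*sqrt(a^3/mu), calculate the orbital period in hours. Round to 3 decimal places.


Step 1: a^3 / mu = 9.609229e+21 / 3.986e14 = 2.410745e+07
Step 2: sqrt(2.410745e+07) = 4909.9337 s
Step 3: T = 2*pi * 4909.9337 = 30850.02 s
Step 4: T in hours = 30850.02 / 3600 = 8.569 hours

8.569


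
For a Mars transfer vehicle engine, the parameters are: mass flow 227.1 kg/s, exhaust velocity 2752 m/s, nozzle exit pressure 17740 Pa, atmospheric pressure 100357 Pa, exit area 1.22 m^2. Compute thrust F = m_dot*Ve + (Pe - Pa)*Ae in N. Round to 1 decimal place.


Step 1: Momentum thrust = m_dot * Ve = 227.1 * 2752 = 624979.2 N
Step 2: Pressure thrust = (Pe - Pa) * Ae = (17740 - 100357) * 1.22 = -100792.74 N
Step 3: Total thrust F = 624979.2 + -100792.74 = 524186.5 N

524186.5


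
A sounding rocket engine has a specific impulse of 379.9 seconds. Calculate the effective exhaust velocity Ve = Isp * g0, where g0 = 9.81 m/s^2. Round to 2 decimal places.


Step 1: Ve = Isp * g0 = 379.9 * 9.81
Step 2: Ve = 3726.82 m/s

3726.82


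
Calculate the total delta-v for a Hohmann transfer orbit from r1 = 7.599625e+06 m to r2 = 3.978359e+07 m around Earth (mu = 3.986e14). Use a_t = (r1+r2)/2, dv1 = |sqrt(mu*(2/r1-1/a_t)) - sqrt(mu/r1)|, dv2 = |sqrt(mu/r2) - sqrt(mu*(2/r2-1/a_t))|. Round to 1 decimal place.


Step 1: Transfer semi-major axis a_t = (7.599625e+06 + 3.978359e+07) / 2 = 2.369161e+07 m
Step 2: v1 (circular at r1) = sqrt(mu/r1) = 7242.23 m/s
Step 3: v_t1 = sqrt(mu*(2/r1 - 1/a_t)) = 9384.85 m/s
Step 4: dv1 = |9384.85 - 7242.23| = 2142.61 m/s
Step 5: v2 (circular at r2) = 3165.31 m/s, v_t2 = 1792.73 m/s
Step 6: dv2 = |3165.31 - 1792.73| = 1372.58 m/s
Step 7: Total delta-v = 2142.61 + 1372.58 = 3515.2 m/s

3515.2


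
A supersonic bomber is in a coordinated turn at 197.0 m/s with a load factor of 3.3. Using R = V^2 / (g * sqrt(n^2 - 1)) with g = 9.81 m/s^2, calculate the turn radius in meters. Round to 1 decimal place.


Step 1: V^2 = 197.0^2 = 38809.0
Step 2: n^2 - 1 = 3.3^2 - 1 = 9.89
Step 3: sqrt(9.89) = 3.144837
Step 4: R = 38809.0 / (9.81 * 3.144837) = 1258.0 m

1258.0


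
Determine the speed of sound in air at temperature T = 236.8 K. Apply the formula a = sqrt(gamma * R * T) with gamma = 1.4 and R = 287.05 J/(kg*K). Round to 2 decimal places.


Step 1: gamma * R * T = 1.4 * 287.05 * 236.8 = 95162.816
Step 2: a = sqrt(95162.816) = 308.48 m/s

308.48


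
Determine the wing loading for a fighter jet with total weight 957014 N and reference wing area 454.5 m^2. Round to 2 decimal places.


Step 1: Wing loading = W / S = 957014 / 454.5
Step 2: Wing loading = 2105.64 N/m^2

2105.64


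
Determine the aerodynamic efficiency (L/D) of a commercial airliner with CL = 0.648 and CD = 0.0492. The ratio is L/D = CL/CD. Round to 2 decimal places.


Step 1: L/D = CL / CD = 0.648 / 0.0492
Step 2: L/D = 13.17

13.17


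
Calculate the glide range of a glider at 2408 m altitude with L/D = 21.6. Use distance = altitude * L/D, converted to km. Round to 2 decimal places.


Step 1: Glide distance = altitude * L/D = 2408 * 21.6 = 52012.8 m
Step 2: Convert to km: 52012.8 / 1000 = 52.01 km

52.01


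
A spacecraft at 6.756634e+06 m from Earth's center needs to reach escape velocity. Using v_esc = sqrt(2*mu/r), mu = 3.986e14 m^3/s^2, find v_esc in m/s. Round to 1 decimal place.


Step 1: 2*mu/r = 2 * 3.986e14 / 6.756634e+06 = 117987743.6013
Step 2: v_esc = sqrt(117987743.6013) = 10862.2 m/s

10862.2


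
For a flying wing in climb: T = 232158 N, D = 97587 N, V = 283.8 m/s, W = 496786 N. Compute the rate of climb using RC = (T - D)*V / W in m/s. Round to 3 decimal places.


Step 1: Excess thrust = T - D = 232158 - 97587 = 134571 N
Step 2: Excess power = 134571 * 283.8 = 38191249.8 W
Step 3: RC = 38191249.8 / 496786 = 76.877 m/s

76.877


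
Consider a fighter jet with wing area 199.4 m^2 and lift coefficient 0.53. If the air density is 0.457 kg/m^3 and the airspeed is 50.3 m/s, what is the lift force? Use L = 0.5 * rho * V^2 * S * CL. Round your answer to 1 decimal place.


Step 1: Calculate dynamic pressure q = 0.5 * 0.457 * 50.3^2 = 0.5 * 0.457 * 2530.09 = 578.1256 Pa
Step 2: Multiply by wing area and lift coefficient: L = 578.1256 * 199.4 * 0.53
Step 3: L = 115278.2377 * 0.53 = 61097.5 N

61097.5


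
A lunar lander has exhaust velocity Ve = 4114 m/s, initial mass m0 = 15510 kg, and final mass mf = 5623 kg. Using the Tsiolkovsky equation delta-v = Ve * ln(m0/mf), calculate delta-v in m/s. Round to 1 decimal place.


Step 1: Mass ratio m0/mf = 15510 / 5623 = 2.758314
Step 2: ln(2.758314) = 1.01462
Step 3: delta-v = 4114 * 1.01462 = 4174.1 m/s

4174.1


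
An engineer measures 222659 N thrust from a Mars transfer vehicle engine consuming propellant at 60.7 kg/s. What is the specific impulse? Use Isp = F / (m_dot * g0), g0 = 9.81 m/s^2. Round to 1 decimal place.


Step 1: m_dot * g0 = 60.7 * 9.81 = 595.47
Step 2: Isp = 222659 / 595.47 = 373.9 s

373.9


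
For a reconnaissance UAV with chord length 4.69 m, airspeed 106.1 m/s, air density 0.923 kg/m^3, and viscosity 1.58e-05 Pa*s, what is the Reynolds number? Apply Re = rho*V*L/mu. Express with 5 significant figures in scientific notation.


Step 1: Numerator = rho * V * L = 0.923 * 106.1 * 4.69 = 459.293107
Step 2: Re = 459.293107 / 1.58e-05
Step 3: Re = 2.9069e+07

2.9069e+07


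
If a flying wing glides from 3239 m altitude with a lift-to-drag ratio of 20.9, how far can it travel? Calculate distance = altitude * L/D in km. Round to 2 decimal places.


Step 1: Glide distance = altitude * L/D = 3239 * 20.9 = 67695.1 m
Step 2: Convert to km: 67695.1 / 1000 = 67.70 km

67.70


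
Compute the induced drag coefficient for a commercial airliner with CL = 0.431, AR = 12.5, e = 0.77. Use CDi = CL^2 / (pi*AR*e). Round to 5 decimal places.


Step 1: CL^2 = 0.431^2 = 0.185761
Step 2: pi * AR * e = 3.14159 * 12.5 * 0.77 = 30.237829
Step 3: CDi = 0.185761 / 30.237829 = 0.00614

0.00614


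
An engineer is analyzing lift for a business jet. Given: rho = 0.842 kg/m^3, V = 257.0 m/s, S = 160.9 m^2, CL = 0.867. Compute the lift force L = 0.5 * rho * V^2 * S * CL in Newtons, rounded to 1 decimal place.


Step 1: Calculate dynamic pressure q = 0.5 * 0.842 * 257.0^2 = 0.5 * 0.842 * 66049.0 = 27806.629 Pa
Step 2: Multiply by wing area and lift coefficient: L = 27806.629 * 160.9 * 0.867
Step 3: L = 4474086.6061 * 0.867 = 3879033.1 N

3879033.1


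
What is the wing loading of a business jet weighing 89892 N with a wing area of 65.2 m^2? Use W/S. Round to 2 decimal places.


Step 1: Wing loading = W / S = 89892 / 65.2
Step 2: Wing loading = 1378.71 N/m^2

1378.71


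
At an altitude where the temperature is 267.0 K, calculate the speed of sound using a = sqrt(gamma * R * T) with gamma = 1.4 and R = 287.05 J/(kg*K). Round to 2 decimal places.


Step 1: gamma * R * T = 1.4 * 287.05 * 267.0 = 107299.29
Step 2: a = sqrt(107299.29) = 327.57 m/s

327.57


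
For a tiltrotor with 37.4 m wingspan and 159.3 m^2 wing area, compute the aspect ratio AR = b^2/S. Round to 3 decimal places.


Step 1: b^2 = 37.4^2 = 1398.76
Step 2: AR = 1398.76 / 159.3 = 8.781

8.781


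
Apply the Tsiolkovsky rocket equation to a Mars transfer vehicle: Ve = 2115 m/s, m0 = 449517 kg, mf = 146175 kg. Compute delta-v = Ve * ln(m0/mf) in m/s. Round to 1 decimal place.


Step 1: Mass ratio m0/mf = 449517 / 146175 = 3.075198
Step 2: ln(3.075198) = 1.123369
Step 3: delta-v = 2115 * 1.123369 = 2375.9 m/s

2375.9


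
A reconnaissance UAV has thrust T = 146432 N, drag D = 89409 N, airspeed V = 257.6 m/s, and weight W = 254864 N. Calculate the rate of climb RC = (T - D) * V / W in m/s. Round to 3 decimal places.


Step 1: Excess thrust = T - D = 146432 - 89409 = 57023 N
Step 2: Excess power = 57023 * 257.6 = 14689124.8 W
Step 3: RC = 14689124.8 / 254864 = 57.635 m/s

57.635


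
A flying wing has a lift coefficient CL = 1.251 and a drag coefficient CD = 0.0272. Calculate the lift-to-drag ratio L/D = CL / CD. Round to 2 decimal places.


Step 1: L/D = CL / CD = 1.251 / 0.0272
Step 2: L/D = 45.99

45.99


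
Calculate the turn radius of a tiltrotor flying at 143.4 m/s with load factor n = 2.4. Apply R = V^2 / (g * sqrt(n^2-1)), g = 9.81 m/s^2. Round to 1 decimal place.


Step 1: V^2 = 143.4^2 = 20563.56
Step 2: n^2 - 1 = 2.4^2 - 1 = 4.76
Step 3: sqrt(4.76) = 2.181742
Step 4: R = 20563.56 / (9.81 * 2.181742) = 960.8 m

960.8


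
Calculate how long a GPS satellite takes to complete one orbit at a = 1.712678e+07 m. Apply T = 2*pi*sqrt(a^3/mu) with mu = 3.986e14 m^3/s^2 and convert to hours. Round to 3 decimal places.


Step 1: a^3 / mu = 5.023740e+21 / 3.986e14 = 1.260346e+07
Step 2: sqrt(1.260346e+07) = 3550.1355 s
Step 3: T = 2*pi * 3550.1355 = 22306.16 s
Step 4: T in hours = 22306.16 / 3600 = 6.196 hours

6.196


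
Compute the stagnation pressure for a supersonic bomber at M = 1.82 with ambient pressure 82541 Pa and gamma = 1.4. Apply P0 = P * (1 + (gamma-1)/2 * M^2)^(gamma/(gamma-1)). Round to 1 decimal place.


Step 1: (gamma-1)/2 * M^2 = 0.2 * 3.3124 = 0.66248
Step 2: 1 + 0.66248 = 1.66248
Step 3: Exponent gamma/(gamma-1) = 3.5
Step 4: P0 = 82541 * 1.66248^3.5 = 489009.4 Pa

489009.4


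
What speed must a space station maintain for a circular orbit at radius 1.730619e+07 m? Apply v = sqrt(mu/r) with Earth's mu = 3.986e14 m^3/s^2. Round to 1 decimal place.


Step 1: mu / r = 3.986e14 / 1.730619e+07 = 23032221.419
Step 2: v = sqrt(23032221.419) = 4799.2 m/s

4799.2


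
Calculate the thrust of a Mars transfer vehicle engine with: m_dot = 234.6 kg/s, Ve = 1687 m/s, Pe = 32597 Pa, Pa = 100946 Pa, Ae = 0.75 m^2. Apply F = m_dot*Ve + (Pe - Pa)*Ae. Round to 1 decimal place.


Step 1: Momentum thrust = m_dot * Ve = 234.6 * 1687 = 395770.2 N
Step 2: Pressure thrust = (Pe - Pa) * Ae = (32597 - 100946) * 0.75 = -51261.75 N
Step 3: Total thrust F = 395770.2 + -51261.75 = 344508.5 N

344508.5


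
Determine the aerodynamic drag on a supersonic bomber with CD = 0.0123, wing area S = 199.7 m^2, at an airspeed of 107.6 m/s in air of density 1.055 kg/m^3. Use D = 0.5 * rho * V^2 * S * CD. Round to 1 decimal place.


Step 1: Dynamic pressure q = 0.5 * 1.055 * 107.6^2 = 6107.2684 Pa
Step 2: Drag D = q * S * CD = 6107.2684 * 199.7 * 0.0123
Step 3: D = 15001.3 N

15001.3


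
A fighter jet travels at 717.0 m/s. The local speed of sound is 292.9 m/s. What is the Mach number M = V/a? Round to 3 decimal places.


Step 1: M = V / a = 717.0 / 292.9
Step 2: M = 2.448

2.448


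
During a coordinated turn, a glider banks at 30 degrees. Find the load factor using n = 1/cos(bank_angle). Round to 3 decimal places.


Step 1: Convert 30 degrees to radians = 0.523599
Step 2: cos(30 deg) = 0.866025
Step 3: n = 1 / 0.866025 = 1.155

1.155


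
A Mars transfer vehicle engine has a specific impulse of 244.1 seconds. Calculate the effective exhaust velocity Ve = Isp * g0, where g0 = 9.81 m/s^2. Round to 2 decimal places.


Step 1: Ve = Isp * g0 = 244.1 * 9.81
Step 2: Ve = 2394.62 m/s

2394.62


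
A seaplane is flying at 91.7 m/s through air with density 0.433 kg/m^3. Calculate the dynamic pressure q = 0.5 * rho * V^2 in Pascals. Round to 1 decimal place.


Step 1: V^2 = 91.7^2 = 8408.89
Step 2: q = 0.5 * 0.433 * 8408.89
Step 3: q = 1820.5 Pa

1820.5


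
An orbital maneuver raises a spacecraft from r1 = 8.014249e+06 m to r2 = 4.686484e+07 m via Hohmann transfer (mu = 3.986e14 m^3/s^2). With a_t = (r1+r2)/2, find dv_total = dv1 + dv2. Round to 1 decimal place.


Step 1: Transfer semi-major axis a_t = (8.014249e+06 + 4.686484e+07) / 2 = 2.743954e+07 m
Step 2: v1 (circular at r1) = sqrt(mu/r1) = 7052.4 m/s
Step 3: v_t1 = sqrt(mu*(2/r1 - 1/a_t)) = 9216.63 m/s
Step 4: dv1 = |9216.63 - 7052.4| = 2164.23 m/s
Step 5: v2 (circular at r2) = 2916.39 m/s, v_t2 = 1576.12 m/s
Step 6: dv2 = |2916.39 - 1576.12| = 1340.27 m/s
Step 7: Total delta-v = 2164.23 + 1340.27 = 3504.5 m/s

3504.5


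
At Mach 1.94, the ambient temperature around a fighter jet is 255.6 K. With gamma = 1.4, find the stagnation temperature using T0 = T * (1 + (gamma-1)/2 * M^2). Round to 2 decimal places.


Step 1: (gamma-1)/2 = 0.2
Step 2: M^2 = 3.7636
Step 3: 1 + 0.2 * 3.7636 = 1.75272
Step 4: T0 = 255.6 * 1.75272 = 448.00 K

448.00


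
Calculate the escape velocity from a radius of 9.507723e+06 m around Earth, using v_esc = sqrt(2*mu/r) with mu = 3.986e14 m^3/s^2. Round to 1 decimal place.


Step 1: 2*mu/r = 2 * 3.986e14 / 9.507723e+06 = 83847625.767
Step 2: v_esc = sqrt(83847625.767) = 9156.8 m/s

9156.8


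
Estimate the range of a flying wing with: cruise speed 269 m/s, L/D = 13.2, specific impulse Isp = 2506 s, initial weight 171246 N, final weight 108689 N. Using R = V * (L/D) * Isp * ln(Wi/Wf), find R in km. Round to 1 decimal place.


Step 1: Coefficient = V * (L/D) * Isp = 269 * 13.2 * 2506 = 8898304.8 m
Step 2: Wi/Wf = 171246 / 108689 = 1.57556
Step 3: ln(1.57556) = 0.454611
Step 4: R = 8898304.8 * 0.454611 = 4045263.0 m = 4045.3 km

4045.3


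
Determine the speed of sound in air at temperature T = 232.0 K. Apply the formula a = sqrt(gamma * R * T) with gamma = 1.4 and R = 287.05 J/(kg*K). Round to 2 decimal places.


Step 1: gamma * R * T = 1.4 * 287.05 * 232.0 = 93233.84
Step 2: a = sqrt(93233.84) = 305.34 m/s

305.34


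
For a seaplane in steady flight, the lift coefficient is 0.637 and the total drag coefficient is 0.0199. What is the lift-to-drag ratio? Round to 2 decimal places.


Step 1: L/D = CL / CD = 0.637 / 0.0199
Step 2: L/D = 32.01

32.01


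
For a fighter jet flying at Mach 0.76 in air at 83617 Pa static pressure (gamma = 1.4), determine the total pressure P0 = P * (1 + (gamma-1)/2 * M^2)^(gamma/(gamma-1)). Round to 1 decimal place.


Step 1: (gamma-1)/2 * M^2 = 0.2 * 0.5776 = 0.11552
Step 2: 1 + 0.11552 = 1.11552
Step 3: Exponent gamma/(gamma-1) = 3.5
Step 4: P0 = 83617 * 1.11552^3.5 = 122592.9 Pa

122592.9


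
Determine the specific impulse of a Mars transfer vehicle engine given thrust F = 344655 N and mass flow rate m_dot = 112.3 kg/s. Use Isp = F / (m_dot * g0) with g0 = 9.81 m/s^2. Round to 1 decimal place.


Step 1: m_dot * g0 = 112.3 * 9.81 = 1101.66
Step 2: Isp = 344655 / 1101.66 = 312.8 s

312.8


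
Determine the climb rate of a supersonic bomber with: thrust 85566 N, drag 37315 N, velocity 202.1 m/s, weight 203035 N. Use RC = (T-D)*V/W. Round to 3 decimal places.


Step 1: Excess thrust = T - D = 85566 - 37315 = 48251 N
Step 2: Excess power = 48251 * 202.1 = 9751527.1 W
Step 3: RC = 9751527.1 / 203035 = 48.029 m/s

48.029


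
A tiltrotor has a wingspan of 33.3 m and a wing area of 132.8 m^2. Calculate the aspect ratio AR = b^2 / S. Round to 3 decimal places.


Step 1: b^2 = 33.3^2 = 1108.89
Step 2: AR = 1108.89 / 132.8 = 8.350

8.350


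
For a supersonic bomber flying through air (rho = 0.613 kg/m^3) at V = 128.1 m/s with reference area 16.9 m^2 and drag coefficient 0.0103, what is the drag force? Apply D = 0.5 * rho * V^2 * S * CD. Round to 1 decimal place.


Step 1: Dynamic pressure q = 0.5 * 0.613 * 128.1^2 = 5029.5455 Pa
Step 2: Drag D = q * S * CD = 5029.5455 * 16.9 * 0.0103
Step 3: D = 875.5 N

875.5


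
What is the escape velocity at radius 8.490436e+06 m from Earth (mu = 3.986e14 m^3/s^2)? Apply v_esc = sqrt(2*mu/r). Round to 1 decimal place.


Step 1: 2*mu/r = 2 * 3.986e14 / 8.490436e+06 = 93893882.4814
Step 2: v_esc = sqrt(93893882.4814) = 9689.9 m/s

9689.9


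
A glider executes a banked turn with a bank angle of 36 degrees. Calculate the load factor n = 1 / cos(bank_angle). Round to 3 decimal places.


Step 1: Convert 36 degrees to radians = 0.628319
Step 2: cos(36 deg) = 0.809017
Step 3: n = 1 / 0.809017 = 1.236

1.236


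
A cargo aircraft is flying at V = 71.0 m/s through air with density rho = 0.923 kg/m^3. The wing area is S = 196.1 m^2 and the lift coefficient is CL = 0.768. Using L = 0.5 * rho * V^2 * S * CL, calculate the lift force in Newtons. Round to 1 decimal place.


Step 1: Calculate dynamic pressure q = 0.5 * 0.923 * 71.0^2 = 0.5 * 0.923 * 5041.0 = 2326.4215 Pa
Step 2: Multiply by wing area and lift coefficient: L = 2326.4215 * 196.1 * 0.768
Step 3: L = 456211.2561 * 0.768 = 350370.2 N

350370.2


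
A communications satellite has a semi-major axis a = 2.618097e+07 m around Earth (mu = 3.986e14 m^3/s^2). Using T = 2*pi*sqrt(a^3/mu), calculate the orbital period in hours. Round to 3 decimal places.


Step 1: a^3 / mu = 1.794557e+22 / 3.986e14 = 4.502149e+07
Step 2: sqrt(4.502149e+07) = 6709.8058 s
Step 3: T = 2*pi * 6709.8058 = 42158.95 s
Step 4: T in hours = 42158.95 / 3600 = 11.711 hours

11.711


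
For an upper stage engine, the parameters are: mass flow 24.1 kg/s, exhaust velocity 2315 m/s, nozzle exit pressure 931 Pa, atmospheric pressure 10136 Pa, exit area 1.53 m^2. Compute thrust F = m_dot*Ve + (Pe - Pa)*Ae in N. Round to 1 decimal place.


Step 1: Momentum thrust = m_dot * Ve = 24.1 * 2315 = 55791.5 N
Step 2: Pressure thrust = (Pe - Pa) * Ae = (931 - 10136) * 1.53 = -14083.65 N
Step 3: Total thrust F = 55791.5 + -14083.65 = 41707.9 N

41707.9


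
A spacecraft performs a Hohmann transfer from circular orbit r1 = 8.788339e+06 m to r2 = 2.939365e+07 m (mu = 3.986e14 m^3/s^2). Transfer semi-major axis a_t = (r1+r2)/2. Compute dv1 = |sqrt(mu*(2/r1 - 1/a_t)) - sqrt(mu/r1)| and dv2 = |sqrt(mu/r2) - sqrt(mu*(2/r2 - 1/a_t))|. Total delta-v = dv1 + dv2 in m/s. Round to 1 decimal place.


Step 1: Transfer semi-major axis a_t = (8.788339e+06 + 2.939365e+07) / 2 = 1.909099e+07 m
Step 2: v1 (circular at r1) = sqrt(mu/r1) = 6734.65 m/s
Step 3: v_t1 = sqrt(mu*(2/r1 - 1/a_t)) = 8356.56 m/s
Step 4: dv1 = |8356.56 - 6734.65| = 1621.91 m/s
Step 5: v2 (circular at r2) = 3682.49 m/s, v_t2 = 2498.51 m/s
Step 6: dv2 = |3682.49 - 2498.51| = 1183.98 m/s
Step 7: Total delta-v = 1621.91 + 1183.98 = 2805.9 m/s

2805.9


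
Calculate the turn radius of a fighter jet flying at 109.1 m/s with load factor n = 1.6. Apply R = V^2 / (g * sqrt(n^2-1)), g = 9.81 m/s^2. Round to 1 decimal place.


Step 1: V^2 = 109.1^2 = 11902.81
Step 2: n^2 - 1 = 1.6^2 - 1 = 1.56
Step 3: sqrt(1.56) = 1.249
Step 4: R = 11902.81 / (9.81 * 1.249) = 971.4 m

971.4


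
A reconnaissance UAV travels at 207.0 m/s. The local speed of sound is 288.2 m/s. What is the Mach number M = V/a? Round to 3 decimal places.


Step 1: M = V / a = 207.0 / 288.2
Step 2: M = 0.718

0.718


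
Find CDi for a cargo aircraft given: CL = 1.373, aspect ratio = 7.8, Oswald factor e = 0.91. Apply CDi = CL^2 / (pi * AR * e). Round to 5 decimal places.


Step 1: CL^2 = 1.373^2 = 1.885129
Step 2: pi * AR * e = 3.14159 * 7.8 * 0.91 = 22.299025
Step 3: CDi = 1.885129 / 22.299025 = 0.08454

0.08454


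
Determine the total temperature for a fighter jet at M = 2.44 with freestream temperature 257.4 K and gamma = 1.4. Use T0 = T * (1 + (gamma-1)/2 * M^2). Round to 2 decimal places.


Step 1: (gamma-1)/2 = 0.2
Step 2: M^2 = 5.9536
Step 3: 1 + 0.2 * 5.9536 = 2.19072
Step 4: T0 = 257.4 * 2.19072 = 563.89 K

563.89


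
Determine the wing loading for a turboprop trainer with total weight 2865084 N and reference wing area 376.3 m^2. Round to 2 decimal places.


Step 1: Wing loading = W / S = 2865084 / 376.3
Step 2: Wing loading = 7613.83 N/m^2

7613.83


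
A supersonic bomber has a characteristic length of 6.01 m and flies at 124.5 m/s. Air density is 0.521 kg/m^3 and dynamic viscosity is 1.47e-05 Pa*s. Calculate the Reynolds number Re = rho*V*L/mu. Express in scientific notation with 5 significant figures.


Step 1: Numerator = rho * V * L = 0.521 * 124.5 * 6.01 = 389.835645
Step 2: Re = 389.835645 / 1.47e-05
Step 3: Re = 2.6519e+07

2.6519e+07


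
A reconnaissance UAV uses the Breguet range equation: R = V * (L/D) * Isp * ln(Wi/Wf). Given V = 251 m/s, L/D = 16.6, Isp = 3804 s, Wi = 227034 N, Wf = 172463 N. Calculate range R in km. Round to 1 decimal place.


Step 1: Coefficient = V * (L/D) * Isp = 251 * 16.6 * 3804 = 15849746.4 m
Step 2: Wi/Wf = 227034 / 172463 = 1.316421
Step 3: ln(1.316421) = 0.274917
Step 4: R = 15849746.4 * 0.274917 = 4357365.8 m = 4357.4 km

4357.4


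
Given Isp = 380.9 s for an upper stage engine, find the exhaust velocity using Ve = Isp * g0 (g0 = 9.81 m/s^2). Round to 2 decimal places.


Step 1: Ve = Isp * g0 = 380.9 * 9.81
Step 2: Ve = 3736.63 m/s

3736.63


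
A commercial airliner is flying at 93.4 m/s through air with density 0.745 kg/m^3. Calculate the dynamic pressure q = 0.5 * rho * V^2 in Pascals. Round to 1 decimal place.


Step 1: V^2 = 93.4^2 = 8723.56
Step 2: q = 0.5 * 0.745 * 8723.56
Step 3: q = 3249.5 Pa

3249.5


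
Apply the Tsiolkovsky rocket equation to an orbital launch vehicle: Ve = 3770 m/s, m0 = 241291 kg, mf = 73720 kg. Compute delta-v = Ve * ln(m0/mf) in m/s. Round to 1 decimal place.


Step 1: Mass ratio m0/mf = 241291 / 73720 = 3.273074
Step 2: ln(3.273074) = 1.18573
Step 3: delta-v = 3770 * 1.18573 = 4470.2 m/s

4470.2


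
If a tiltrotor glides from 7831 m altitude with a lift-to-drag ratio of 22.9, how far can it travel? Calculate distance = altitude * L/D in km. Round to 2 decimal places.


Step 1: Glide distance = altitude * L/D = 7831 * 22.9 = 179329.9 m
Step 2: Convert to km: 179329.9 / 1000 = 179.33 km

179.33


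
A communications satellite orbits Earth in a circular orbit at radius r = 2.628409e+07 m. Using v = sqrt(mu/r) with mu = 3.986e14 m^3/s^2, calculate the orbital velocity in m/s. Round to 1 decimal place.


Step 1: mu / r = 3.986e14 / 2.628409e+07 = 15165067.5371
Step 2: v = sqrt(15165067.5371) = 3894.2 m/s

3894.2


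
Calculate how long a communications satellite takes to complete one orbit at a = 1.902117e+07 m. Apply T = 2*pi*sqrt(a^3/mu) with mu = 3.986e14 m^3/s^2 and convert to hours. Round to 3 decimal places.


Step 1: a^3 / mu = 6.881953e+21 / 3.986e14 = 1.726531e+07
Step 2: sqrt(1.726531e+07) = 4155.1547 s
Step 3: T = 2*pi * 4155.1547 = 26107.61 s
Step 4: T in hours = 26107.61 / 3600 = 7.252 hours

7.252


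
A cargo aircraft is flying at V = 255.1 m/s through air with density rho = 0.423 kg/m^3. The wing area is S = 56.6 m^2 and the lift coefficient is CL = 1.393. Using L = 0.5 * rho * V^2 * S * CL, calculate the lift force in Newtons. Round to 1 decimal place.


Step 1: Calculate dynamic pressure q = 0.5 * 0.423 * 255.1^2 = 0.5 * 0.423 * 65076.01 = 13763.5761 Pa
Step 2: Multiply by wing area and lift coefficient: L = 13763.5761 * 56.6 * 1.393
Step 3: L = 779018.4081 * 1.393 = 1085172.6 N

1085172.6


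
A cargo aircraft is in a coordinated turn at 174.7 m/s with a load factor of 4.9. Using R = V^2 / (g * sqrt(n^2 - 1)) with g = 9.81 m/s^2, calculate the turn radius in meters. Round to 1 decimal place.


Step 1: V^2 = 174.7^2 = 30520.09
Step 2: n^2 - 1 = 4.9^2 - 1 = 23.01
Step 3: sqrt(23.01) = 4.796874
Step 4: R = 30520.09 / (9.81 * 4.796874) = 648.6 m

648.6


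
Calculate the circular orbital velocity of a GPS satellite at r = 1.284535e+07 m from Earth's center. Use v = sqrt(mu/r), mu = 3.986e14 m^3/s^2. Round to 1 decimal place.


Step 1: mu / r = 3.986e14 / 1.284535e+07 = 31030684.2554
Step 2: v = sqrt(31030684.2554) = 5570.5 m/s

5570.5


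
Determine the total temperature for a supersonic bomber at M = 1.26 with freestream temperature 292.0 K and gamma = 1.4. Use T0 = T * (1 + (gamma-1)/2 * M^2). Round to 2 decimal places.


Step 1: (gamma-1)/2 = 0.2
Step 2: M^2 = 1.5876
Step 3: 1 + 0.2 * 1.5876 = 1.31752
Step 4: T0 = 292.0 * 1.31752 = 384.72 K

384.72


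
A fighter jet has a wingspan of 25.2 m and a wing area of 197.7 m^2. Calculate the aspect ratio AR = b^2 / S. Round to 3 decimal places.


Step 1: b^2 = 25.2^2 = 635.04
Step 2: AR = 635.04 / 197.7 = 3.212

3.212


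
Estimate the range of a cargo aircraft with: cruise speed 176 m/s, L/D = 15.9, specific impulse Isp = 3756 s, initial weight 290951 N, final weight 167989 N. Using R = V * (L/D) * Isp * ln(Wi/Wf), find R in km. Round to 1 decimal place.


Step 1: Coefficient = V * (L/D) * Isp = 176 * 15.9 * 3756 = 10510790.4 m
Step 2: Wi/Wf = 290951 / 167989 = 1.731965
Step 3: ln(1.731965) = 0.549256
Step 4: R = 10510790.4 * 0.549256 = 5773118.5 m = 5773.1 km

5773.1


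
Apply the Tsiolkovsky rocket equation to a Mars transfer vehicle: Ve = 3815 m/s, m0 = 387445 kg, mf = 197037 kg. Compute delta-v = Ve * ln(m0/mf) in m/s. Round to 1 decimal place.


Step 1: Mass ratio m0/mf = 387445 / 197037 = 1.966357
Step 2: ln(1.966357) = 0.676182
Step 3: delta-v = 3815 * 0.676182 = 2579.6 m/s

2579.6


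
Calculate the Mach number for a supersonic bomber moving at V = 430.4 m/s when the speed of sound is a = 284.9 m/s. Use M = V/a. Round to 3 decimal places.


Step 1: M = V / a = 430.4 / 284.9
Step 2: M = 1.511

1.511
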